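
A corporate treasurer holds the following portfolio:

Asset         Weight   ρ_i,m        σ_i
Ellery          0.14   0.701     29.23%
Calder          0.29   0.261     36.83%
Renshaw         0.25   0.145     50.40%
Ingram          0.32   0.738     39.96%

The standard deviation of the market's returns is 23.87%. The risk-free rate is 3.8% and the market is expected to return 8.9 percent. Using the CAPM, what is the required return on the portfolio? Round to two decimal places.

7.42%

β_Ellery = 0.701 × 29.23% / 23.87% = 0.8584
β_Calder = 0.261 × 36.83% / 23.87% = 0.4027
β_Renshaw = 0.145 × 50.40% / 23.87% = 0.3062
β_Ingram = 0.738 × 39.96% / 23.87% = 1.2355
β_P = Σ w_i β_i = 0.14×0.8584 + 0.29×0.4027 + 0.25×0.3062 + 0.32×1.2355 = 0.7089
MRP = 8.9% − 3.8% = 5.10%
E(R_P) = R_f + β_P × MRP = 3.8% + 0.7089 × 5.1% = 7.42%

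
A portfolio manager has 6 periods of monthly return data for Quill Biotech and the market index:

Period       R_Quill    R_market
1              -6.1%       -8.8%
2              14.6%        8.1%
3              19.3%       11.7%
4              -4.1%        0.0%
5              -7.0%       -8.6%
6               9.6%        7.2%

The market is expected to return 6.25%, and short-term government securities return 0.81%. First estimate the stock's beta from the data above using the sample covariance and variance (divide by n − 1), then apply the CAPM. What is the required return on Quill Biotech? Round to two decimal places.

7.57%

Mean R_i = (-6.1 + 14.6 + 19.3 − 4.1 − 7.0 + 9.6) / 6 = 4.3833%
Mean R_m = (-8.8 + 8.1 + 11.7 + 0.0 − 8.6 + 7.2) / 6 = 1.6000%
Σ(R_i − R̄_i)(R_m − R̄_m) = 484.9900  ⇒  Cov = 484.9900 / 5 = 96.9980
Σ(R_m − R̄_m)² = 390.3800  ⇒  Var(R_m) = 390.3800 / 5 = 78.0760
β = Cov / Var(R_m) = 96.9980 / 78.0760 = 1.2424
MRP = 6.25% − 0.81% = 5.44%
E(R) = R_f + β × MRP = 0.81% + 1.2424 × 5.44% = 7.57%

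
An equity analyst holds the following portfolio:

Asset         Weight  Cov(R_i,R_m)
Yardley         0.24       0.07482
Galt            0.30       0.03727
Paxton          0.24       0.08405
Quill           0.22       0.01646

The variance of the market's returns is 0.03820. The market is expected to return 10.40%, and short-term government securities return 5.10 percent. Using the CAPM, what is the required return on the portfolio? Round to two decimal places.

β_Yardley = 0.07482 / 0.03820 = 1.9586
β_Galt = 0.03727 / 0.03820 = 0.9757
β_Paxton = 0.08405 / 0.03820 = 2.2003
β_Quill = 0.01646 / 0.03820 = 0.4309
β_P = Σ w_i β_i = 0.24×1.9586 + 0.30×0.9757 + 0.24×2.2003 + 0.22×0.4309 = 1.3856
MRP = 10.40% − 5.10% = 5.30%
E(R_P) = R_f + β_P × MRP = 5.10% + 1.3856 × 5.30% = 12.44%

12.44%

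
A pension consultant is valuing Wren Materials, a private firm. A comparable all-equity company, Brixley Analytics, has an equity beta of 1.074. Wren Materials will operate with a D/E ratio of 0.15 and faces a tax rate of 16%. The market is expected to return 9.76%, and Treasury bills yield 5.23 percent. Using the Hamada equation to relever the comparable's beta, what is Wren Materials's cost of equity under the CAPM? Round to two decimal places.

β_L = β_U × [1 + (1 − t)(D/E)] = 1.074 × [1 + (1 − 0.16) × 0.15]
    = 1.074 × [1 + 0.84 × 0.15] = 1.074 × 1.1260 = 1.2093
MRP = 9.76% − 5.23% = 4.53%
E(R) = R_f + β_L × MRP = 5.23% + 1.2093 × 4.53% = 10.71%

10.71%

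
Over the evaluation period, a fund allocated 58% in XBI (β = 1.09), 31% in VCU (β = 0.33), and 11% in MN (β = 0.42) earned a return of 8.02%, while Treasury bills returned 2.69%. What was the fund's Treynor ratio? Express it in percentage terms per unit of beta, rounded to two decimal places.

β_P = 0.58×1.09 + 0.31×0.33 + 0.11×0.42 = 0.7807
Treynor = (R_P − R_f) / β_P = (8.02% − 2.69%) / 0.7807 = 5.33% / 0.7807 = 6.83%

6.83%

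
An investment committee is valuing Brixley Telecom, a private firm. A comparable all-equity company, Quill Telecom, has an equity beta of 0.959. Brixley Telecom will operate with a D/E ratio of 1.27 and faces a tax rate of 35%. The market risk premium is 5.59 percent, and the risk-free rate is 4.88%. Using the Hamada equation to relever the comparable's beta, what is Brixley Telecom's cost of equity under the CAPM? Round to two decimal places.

β_L = β_U × [1 + (1 − t)(D/E)] = 0.959 × [1 + (1 − 0.35) × 1.27]
    = 0.959 × [1 + 0.65 × 1.27] = 0.959 × 1.8255 = 1.7507
E(R) = R_f + β_L × MRP = 4.88% + 1.7507 × 5.59% = 14.67%

14.67%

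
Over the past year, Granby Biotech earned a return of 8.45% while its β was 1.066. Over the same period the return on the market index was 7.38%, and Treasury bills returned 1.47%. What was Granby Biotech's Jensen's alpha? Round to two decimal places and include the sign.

Market excess return = 7.38% − 1.47% = 5.91%
CAPM benchmark = R_f + β(R_m − R_f) = 1.47% + 1.066 × 5.91% = 7.77006%
α = actual − benchmark = 8.45% − 7.77006% = +0.68%

+0.68%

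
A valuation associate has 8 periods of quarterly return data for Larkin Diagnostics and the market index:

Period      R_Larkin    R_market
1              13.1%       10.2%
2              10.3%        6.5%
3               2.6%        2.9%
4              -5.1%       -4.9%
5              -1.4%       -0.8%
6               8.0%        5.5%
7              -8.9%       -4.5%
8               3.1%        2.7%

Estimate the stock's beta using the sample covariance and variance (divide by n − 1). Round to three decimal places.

1.406

Mean R_i = (13.1 + 10.3 + 2.6 − 5.1 − 1.4 + 8.0 − 8.9 + 3.1) / 8 = 2.7125%
Mean R_m = (10.2 + 6.5 + 2.9 − 4.9 − 0.8 + 5.5 − 4.5 + 2.7) / 8 = 2.2000%
Σ(R_i − R̄_i)(R_m − R̄_m) = 278.9000  ⇒  Cov = 278.9000 / 7 = 39.8429
Σ(R_m − R̄_m)² = 198.4200  ⇒  Var(R_m) = 198.4200 / 7 = 28.3457
β = Cov / Var(R_m) = 39.8429 / 28.3457 = 1.4056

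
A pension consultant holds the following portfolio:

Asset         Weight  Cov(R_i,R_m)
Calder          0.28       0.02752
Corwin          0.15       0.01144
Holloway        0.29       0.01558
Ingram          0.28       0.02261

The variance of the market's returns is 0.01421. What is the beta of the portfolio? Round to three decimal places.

β_Calder = 0.02752 / 0.01421 = 1.9367
β_Corwin = 0.01144 / 0.01421 = 0.8051
β_Holloway = 0.01558 / 0.01421 = 1.0964
β_Ingram = 0.02261 / 0.01421 = 1.5911
β_P = Σ w_i β_i = 0.28×1.9367 + 0.15×0.8051 + 0.29×1.0964 + 0.28×1.5911 = 1.4265

1.427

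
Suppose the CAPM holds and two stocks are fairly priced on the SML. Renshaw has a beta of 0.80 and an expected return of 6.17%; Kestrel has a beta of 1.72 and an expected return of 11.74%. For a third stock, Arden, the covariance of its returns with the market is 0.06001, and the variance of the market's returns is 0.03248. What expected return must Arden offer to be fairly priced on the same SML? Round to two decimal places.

MRP = (11.74% − 6.17%) / (1.72 − 0.80) = 6.0543%
R_f = 6.17% − 0.80 × 6.0543% = 1.3266%
β_Arden = Cov / Var(R_m) = 0.06001 / 0.03248 = 1.8476
E(R_Arden) = R_f + β × MRP = 1.3266% + 1.8476 × 6.0543% = 12.51%

12.51%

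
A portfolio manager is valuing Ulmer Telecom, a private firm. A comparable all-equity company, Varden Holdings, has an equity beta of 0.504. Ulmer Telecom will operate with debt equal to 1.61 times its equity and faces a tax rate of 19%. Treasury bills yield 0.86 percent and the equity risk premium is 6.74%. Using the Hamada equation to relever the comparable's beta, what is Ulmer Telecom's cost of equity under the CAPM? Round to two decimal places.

8.69%

β_L = β_U × [1 + (1 − t)(D/E)] = 0.504 × [1 + (1 − 0.19) × 1.61]
    = 0.504 × [1 + 0.81 × 1.61] = 0.504 × 2.3041 = 1.1613
E(R) = R_f + β_L × MRP = 0.86% + 1.1613 × 6.74% = 8.69%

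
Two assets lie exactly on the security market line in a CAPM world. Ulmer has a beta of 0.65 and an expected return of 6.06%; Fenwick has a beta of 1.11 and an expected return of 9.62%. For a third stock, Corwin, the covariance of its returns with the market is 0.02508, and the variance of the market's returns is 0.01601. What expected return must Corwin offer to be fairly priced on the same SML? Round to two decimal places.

13.15%

MRP = (9.62% − 6.06%) / (1.11 − 0.65) = 7.7391%
R_f = 6.06% − 0.65 × 7.7391% = 1.0296%
β_Corwin = Cov / Var(R_m) = 0.02508 / 0.01601 = 1.5665
E(R_Corwin) = R_f + β × MRP = 1.0296% + 1.5665 × 7.7391% = 13.15%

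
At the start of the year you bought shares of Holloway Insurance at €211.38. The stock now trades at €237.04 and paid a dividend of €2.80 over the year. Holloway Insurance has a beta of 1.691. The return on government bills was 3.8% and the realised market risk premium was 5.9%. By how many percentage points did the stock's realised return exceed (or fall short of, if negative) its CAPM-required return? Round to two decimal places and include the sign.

-0.31%

Realised HPR = (P1 + D1 − P0) / P0 = (237.04 + 2.80 − 211.38) / 211.38 = 28.46 / 211.38 = 13.4639%
CAPM required = R_f + β·MRP = 3.8% + 1.691 × 5.9% = 13.7769%
α = realised − required = 13.4639% − 13.7769% = -0.31%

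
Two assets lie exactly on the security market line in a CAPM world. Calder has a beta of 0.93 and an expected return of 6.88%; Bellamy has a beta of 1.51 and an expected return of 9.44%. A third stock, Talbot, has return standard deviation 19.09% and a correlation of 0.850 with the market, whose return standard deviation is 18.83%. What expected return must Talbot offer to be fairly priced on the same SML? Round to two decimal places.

MRP = (9.44% − 6.88%) / (1.51 − 0.93) = 4.4138%
R_f = 6.88% − 0.93 × 4.4138% = 2.7752%
β_Talbot = ρ·σ_i/σ_m = 0.850 × 19.09 / 18.83 = 0.8617
E(R_Talbot) = R_f + β × MRP = 2.7752% + 0.8617 × 4.4138% = 6.58%

6.58%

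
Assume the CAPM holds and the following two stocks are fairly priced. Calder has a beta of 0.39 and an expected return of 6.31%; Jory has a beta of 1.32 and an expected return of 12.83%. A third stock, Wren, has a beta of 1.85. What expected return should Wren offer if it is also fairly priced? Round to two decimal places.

MRP (SML slope) = (12.83% − 6.31%) / (1.32 − 0.39) = 6.52% / 0.93 = 7.0108%
R_f (intercept) = 6.31% − 0.39 × 7.0108% = 3.5758%
E(R_Wren) = R_f + β × MRP = 3.5758% + 1.85 × 7.0108% = 16.55%

16.55%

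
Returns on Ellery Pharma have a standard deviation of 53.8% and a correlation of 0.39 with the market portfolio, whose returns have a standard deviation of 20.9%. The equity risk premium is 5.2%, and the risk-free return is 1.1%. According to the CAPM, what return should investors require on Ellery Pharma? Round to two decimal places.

β = ρ × σ_i / σ_m = 0.39 × 53.8% / 20.9% = 1.0039
E(R) = 1.1% + 1.0039 × 5.2% = 6.32%

6.32%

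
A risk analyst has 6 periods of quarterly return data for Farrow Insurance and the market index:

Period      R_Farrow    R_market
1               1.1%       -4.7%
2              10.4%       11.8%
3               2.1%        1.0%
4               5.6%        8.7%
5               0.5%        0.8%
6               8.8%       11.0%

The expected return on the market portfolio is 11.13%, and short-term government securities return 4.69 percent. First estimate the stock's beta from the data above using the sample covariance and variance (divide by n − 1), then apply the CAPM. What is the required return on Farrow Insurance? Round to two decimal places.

Mean R_i = (1.1 + 10.4 + 2.1 + 5.6 + 0.5 + 8.8) / 6 = 4.7500%
Mean R_m = (-4.7 + 11.8 + 1.0 + 8.7 + 0.8 + 11.0) / 6 = 4.7667%
Σ(R_i − R̄_i)(R_m − R̄_m) = 129.7200  ⇒  Cov = 129.7200 / 5 = 25.9440
Σ(R_m − R̄_m)² = 223.3333  ⇒  Var(R_m) = 223.3333 / 5 = 44.6667
β = Cov / Var(R_m) = 25.9440 / 44.6667 = 0.5808
MRP = 11.13% − 4.69% = 6.44%
E(R) = R_f + β × MRP = 4.69% + 0.5808 × 6.44% = 8.43%

8.43%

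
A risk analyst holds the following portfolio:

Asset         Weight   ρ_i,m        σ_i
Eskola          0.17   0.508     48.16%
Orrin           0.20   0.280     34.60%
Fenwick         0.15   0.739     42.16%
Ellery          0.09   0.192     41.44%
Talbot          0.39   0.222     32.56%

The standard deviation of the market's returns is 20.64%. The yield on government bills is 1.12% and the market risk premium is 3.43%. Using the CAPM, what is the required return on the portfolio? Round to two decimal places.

3.50%

β_Eskola = 0.508 × 48.16% / 20.64% = 1.1853
β_Orrin = 0.280 × 34.60% / 20.64% = 0.4694
β_Fenwick = 0.739 × 42.16% / 20.64% = 1.5095
β_Ellery = 0.192 × 41.44% / 20.64% = 0.3855
β_Talbot = 0.222 × 32.56% / 20.64% = 0.3502
β_P = Σ w_i β_i = 0.17×1.1853 + 0.20×0.4694 + 0.15×1.5095 + 0.09×0.3855 + 0.39×0.3502 = 0.6931
E(R_P) = R_f + β_P × MRP = 1.12% + 0.6931 × 3.43% = 3.50%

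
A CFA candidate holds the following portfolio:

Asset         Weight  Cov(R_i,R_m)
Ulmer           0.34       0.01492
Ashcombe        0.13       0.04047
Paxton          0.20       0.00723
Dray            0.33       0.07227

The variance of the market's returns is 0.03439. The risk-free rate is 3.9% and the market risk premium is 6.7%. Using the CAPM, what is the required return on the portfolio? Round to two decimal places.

β_Ulmer = 0.01492 / 0.03439 = 0.4338
β_Ashcombe = 0.04047 / 0.03439 = 1.1768
β_Paxton = 0.00723 / 0.03439 = 0.2102
β_Dray = 0.07227 / 0.03439 = 2.1015
β_P = Σ w_i β_i = 0.34×0.4338 + 0.13×1.1768 + 0.20×0.2102 + 0.33×2.1015 = 1.0360
E(R_P) = R_f + β_P × MRP = 3.9% + 1.0360 × 6.7% = 10.84%

10.84%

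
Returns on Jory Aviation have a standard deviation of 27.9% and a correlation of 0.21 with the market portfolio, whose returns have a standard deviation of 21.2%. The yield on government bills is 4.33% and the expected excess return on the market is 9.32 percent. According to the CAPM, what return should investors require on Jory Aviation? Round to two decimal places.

6.91%

β = ρ × σ_i / σ_m = 0.21 × 27.9% / 21.2% = 0.2764
E(R) = 4.33% + 0.2764 × 9.32% = 6.91%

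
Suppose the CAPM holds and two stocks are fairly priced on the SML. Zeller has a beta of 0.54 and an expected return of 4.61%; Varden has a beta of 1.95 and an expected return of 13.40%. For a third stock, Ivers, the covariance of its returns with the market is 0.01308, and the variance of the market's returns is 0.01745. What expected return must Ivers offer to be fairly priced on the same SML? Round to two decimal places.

MRP = (13.40% − 4.61%) / (1.95 − 0.54) = 6.2340%
R_f = 4.61% − 0.54 × 6.2340% = 1.2436%
β_Ivers = Cov / Var(R_m) = 0.01308 / 0.01745 = 0.7496
E(R_Ivers) = R_f + β × MRP = 1.2436% + 0.7496 × 6.2340% = 5.92%

5.92%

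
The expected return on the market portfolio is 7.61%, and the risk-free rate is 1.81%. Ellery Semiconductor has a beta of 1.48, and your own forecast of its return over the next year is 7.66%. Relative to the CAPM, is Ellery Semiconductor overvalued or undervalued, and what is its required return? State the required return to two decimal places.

MRP = 7.61% − 1.81% = 5.80%
Required return = R_f + β·MRP = 1.81% + 1.48 × 5.80% = 10.39%
Forecast 7.66% < required 10.39% → the stock plots below the SML → overvalued.

Overvalued; required return 10.39%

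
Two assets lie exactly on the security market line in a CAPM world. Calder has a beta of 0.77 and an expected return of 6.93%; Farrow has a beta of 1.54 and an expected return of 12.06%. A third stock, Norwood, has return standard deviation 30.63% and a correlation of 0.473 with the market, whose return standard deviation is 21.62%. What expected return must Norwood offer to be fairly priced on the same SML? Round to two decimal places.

MRP = (12.06% − 6.93%) / (1.54 − 0.77) = 6.6623%
R_f = 6.93% − 0.77 × 6.6623% = 1.8000%
β_Norwood = ρ·σ_i/σ_m = 0.473 × 30.63 / 21.62 = 0.6701
E(R_Norwood) = R_f + β × MRP = 1.8000% + 0.6701 × 6.6623% = 6.26%

6.26%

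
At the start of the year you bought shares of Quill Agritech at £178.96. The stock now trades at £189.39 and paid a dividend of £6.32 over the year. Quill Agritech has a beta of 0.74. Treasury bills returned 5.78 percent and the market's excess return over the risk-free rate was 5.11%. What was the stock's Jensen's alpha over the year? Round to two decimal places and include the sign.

Realised HPR = (P1 + D1 − P0) / P0 = (189.39 + 6.32 − 178.96) / 178.96 = 16.75 / 178.96 = 9.3596%
CAPM required = R_f + β·MRP = 5.78% + 0.74 × 5.11% = 9.5614%
α = realised − required = 9.3596% − 9.5614% = -0.20%

-0.20%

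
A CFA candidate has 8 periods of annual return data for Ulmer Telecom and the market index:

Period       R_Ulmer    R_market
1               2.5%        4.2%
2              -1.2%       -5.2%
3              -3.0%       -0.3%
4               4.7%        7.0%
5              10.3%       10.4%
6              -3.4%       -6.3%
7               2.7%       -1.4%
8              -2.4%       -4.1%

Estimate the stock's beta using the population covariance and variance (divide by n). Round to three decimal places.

Mean R_i = (2.5 − 1.2 − 3.0 + 4.7 + 10.3 − 3.4 + 2.7 − 2.4) / 8 = 1.2750%
Mean R_m = (4.2 − 5.2 − 0.3 + 7.0 + 10.4 − 6.3 − 1.4 − 4.1) / 8 = 0.5375%
Σ(R_i − R̄_i)(R_m − R̄_m) = 179.6575  ⇒  Cov = 179.6575 / 8 = 22.4572
Σ(R_m − R̄_m)² = 258.0788  ⇒  Var(R_m) = 258.0788 / 8 = 32.2599
β = Cov / Var(R_m) = 22.4572 / 32.2599 = 0.6961

0.696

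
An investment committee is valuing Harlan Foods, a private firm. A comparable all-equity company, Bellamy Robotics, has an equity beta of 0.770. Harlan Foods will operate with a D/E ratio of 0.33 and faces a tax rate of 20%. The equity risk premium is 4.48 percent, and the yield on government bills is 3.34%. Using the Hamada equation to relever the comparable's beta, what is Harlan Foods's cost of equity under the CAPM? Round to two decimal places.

β_L = β_U × [1 + (1 − t)(D/E)] = 0.770 × [1 + (1 − 0.20) × 0.33]
    = 0.770 × [1 + 0.80 × 0.33] = 0.770 × 1.2640 = 0.9733
E(R) = R_f + β_L × MRP = 3.34% + 0.9733 × 4.48% = 7.70%

7.70%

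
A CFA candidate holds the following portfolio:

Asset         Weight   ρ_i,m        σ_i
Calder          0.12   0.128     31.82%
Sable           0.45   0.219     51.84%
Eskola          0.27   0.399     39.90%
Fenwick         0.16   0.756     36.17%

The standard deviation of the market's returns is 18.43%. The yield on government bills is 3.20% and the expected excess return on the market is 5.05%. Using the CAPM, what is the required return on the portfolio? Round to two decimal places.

β_Calder = 0.128 × 31.82% / 18.43% = 0.2210
β_Sable = 0.219 × 51.84% / 18.43% = 0.6160
β_Eskola = 0.399 × 39.90% / 18.43% = 0.8638
β_Fenwick = 0.756 × 36.17% / 18.43% = 1.4837
β_P = Σ w_i β_i = 0.12×0.2210 + 0.45×0.6160 + 0.27×0.8638 + 0.16×1.4837 = 0.7743
E(R_P) = R_f + β_P × MRP = 3.20% + 0.7743 × 5.05% = 7.11%

7.11%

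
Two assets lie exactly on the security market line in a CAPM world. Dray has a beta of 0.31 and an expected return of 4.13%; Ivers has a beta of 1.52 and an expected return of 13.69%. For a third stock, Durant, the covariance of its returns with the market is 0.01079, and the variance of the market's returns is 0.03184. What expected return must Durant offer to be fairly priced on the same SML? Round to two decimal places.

4.36%

MRP = (13.69% − 4.13%) / (1.52 − 0.31) = 7.9008%
R_f = 4.13% − 0.31 × 7.9008% = 1.6808%
β_Durant = Cov / Var(R_m) = 0.01079 / 0.03184 = 0.3389
E(R_Durant) = R_f + β × MRP = 1.6808% + 0.3389 × 7.9008% = 4.36%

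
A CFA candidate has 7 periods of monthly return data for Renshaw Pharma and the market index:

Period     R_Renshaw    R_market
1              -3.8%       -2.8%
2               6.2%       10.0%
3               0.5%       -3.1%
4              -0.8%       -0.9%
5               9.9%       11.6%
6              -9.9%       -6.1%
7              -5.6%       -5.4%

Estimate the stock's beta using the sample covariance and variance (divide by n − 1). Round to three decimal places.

0.878

Mean R_i = (-3.8 + 6.2 + 0.5 − 0.8 + 9.9 − 9.9 − 5.6) / 7 = -0.5000%
Mean R_m = (-2.8 + 10.0 − 3.1 − 0.9 + 11.6 − 6.1 − 5.4) / 7 = 0.4714%
Σ(R_i − R̄_i)(R_m − R̄_m) = 278.9300  ⇒  Cov = 278.9300 / 6 = 46.4883
Σ(R_m − R̄_m)² = 317.6343  ⇒  Var(R_m) = 317.6343 / 6 = 52.9391
β = Cov / Var(R_m) = 46.4883 / 52.9391 = 0.8781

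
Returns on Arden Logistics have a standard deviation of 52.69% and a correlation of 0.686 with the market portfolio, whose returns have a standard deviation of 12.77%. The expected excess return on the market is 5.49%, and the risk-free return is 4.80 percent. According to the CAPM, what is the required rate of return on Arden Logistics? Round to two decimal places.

20.34%

β = ρ × σ_i / σ_m = 0.686 × 52.69% / 12.77% = 2.8305
E(R) = 4.80% + 2.8305 × 5.49% = 20.34%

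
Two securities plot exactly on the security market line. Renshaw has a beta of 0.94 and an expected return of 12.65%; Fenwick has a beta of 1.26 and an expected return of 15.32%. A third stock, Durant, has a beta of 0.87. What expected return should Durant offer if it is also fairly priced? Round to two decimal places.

12.07%

MRP (SML slope) = (15.32% − 12.65%) / (1.26 − 0.94) = 2.67% / 0.32 = 8.3438%
R_f (intercept) = 12.65% − 0.94 × 8.3438% = 4.8068%
E(R_Durant) = R_f + β × MRP = 4.8068% + 0.87 × 8.3438% = 12.07%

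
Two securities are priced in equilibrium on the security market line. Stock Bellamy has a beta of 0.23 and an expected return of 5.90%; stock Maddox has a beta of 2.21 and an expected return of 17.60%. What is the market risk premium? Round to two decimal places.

Both satisfy E(R) = R_f + β·MRP, so the slope of the SML is
MRP = (17.60% − 5.90%) / (2.21 − 0.23) = 11.70% / 1.98 = 5.9091%

5.91%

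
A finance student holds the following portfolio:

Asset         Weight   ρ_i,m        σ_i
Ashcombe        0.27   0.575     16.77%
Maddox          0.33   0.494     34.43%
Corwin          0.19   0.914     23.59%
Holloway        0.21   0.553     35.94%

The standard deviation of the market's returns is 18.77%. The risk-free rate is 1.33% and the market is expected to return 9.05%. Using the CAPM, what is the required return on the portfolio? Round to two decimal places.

β_Ashcombe = 0.575 × 16.77% / 18.77% = 0.5137
β_Maddox = 0.494 × 34.43% / 18.77% = 0.9061
β_Corwin = 0.914 × 23.59% / 18.77% = 1.1487
β_Holloway = 0.553 × 35.94% / 18.77% = 1.0589
β_P = Σ w_i β_i = 0.27×0.5137 + 0.33×0.9061 + 0.19×1.1487 + 0.21×1.0589 = 0.8783
MRP = 9.05% − 1.33% = 7.72%
E(R_P) = R_f + β_P × MRP = 1.33% + 0.8783 × 7.72% = 8.11%

8.11%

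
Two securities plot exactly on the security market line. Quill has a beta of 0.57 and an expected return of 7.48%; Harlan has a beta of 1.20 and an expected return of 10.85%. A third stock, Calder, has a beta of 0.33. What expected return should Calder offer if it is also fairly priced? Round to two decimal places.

MRP (SML slope) = (10.85% − 7.48%) / (1.20 − 0.57) = 3.37% / 0.63 = 5.3492%
R_f (intercept) = 7.48% − 0.57 × 5.3492% = 4.4310%
E(R_Calder) = R_f + β × MRP = 4.4310% + 0.33 × 5.3492% = 6.20%

6.20%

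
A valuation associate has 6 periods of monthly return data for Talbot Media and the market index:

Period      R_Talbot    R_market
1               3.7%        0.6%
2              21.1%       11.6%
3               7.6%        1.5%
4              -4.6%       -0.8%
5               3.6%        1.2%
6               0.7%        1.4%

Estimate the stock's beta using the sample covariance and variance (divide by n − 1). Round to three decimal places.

Mean R_i = (3.7 + 21.1 + 7.6 − 4.6 + 3.6 + 0.7) / 6 = 5.3500%
Mean R_m = (0.6 + 11.6 + 1.5 − 0.8 + 1.2 + 1.4) / 6 = 2.5833%
Σ(R_i − R̄_i)(R_m − R̄_m) = 184.4350  ⇒  Cov = 184.4350 / 5 = 36.8870
Σ(R_m − R̄_m)² = 101.1683  ⇒  Var(R_m) = 101.1683 / 5 = 20.2337
β = Cov / Var(R_m) = 36.8870 / 20.2337 = 1.8230

1.823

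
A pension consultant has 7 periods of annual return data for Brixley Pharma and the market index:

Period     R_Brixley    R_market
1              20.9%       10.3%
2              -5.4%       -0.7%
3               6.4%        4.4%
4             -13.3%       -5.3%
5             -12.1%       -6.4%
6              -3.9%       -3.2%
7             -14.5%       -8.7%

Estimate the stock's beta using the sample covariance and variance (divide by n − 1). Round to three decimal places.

Mean R_i = (20.9 − 5.4 + 6.4 − 13.3 − 12.1 − 3.9 − 14.5) / 7 = -3.1286%
Mean R_m = (10.3 − 0.7 + 4.4 − 5.3 − 6.4 − 3.2 − 8.7) / 7 = -1.3714%
Σ(R_i − R̄_i)(R_m − R̄_m) = 503.7357  ⇒  Cov = 503.7357 / 6 = 83.9560
Σ(R_m − R̄_m)² = 267.7543  ⇒  Var(R_m) = 267.7543 / 6 = 44.6257
β = Cov / Var(R_m) = 83.9560 / 44.6257 = 1.8813

1.881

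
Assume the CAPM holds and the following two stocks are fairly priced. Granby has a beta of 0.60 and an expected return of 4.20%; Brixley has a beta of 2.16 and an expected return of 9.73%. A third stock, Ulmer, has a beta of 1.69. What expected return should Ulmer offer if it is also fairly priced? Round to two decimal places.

8.06%

MRP (SML slope) = (9.73% − 4.20%) / (2.16 − 0.60) = 5.53% / 1.56 = 3.5449%
R_f (intercept) = 4.20% − 0.60 × 3.5449% = 2.0731%
E(R_Ulmer) = R_f + β × MRP = 2.0731% + 1.69 × 3.5449% = 8.06%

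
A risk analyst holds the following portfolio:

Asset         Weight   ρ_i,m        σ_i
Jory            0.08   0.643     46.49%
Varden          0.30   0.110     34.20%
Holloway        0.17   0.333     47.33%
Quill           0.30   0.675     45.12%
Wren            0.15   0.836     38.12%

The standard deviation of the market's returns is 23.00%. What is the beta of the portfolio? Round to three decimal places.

β_Jory = 0.643 × 46.49% / 23.00% = 1.2997
β_Varden = 0.110 × 34.20% / 23.00% = 0.1636
β_Holloway = 0.333 × 47.33% / 23.00% = 0.6853
β_Quill = 0.675 × 45.12% / 23.00% = 1.3242
β_Wren = 0.836 × 38.12% / 23.00% = 1.3856
β_P = Σ w_i β_i = 0.08×1.2997 + 0.30×0.1636 + 0.17×0.6853 + 0.30×1.3242 + 0.15×1.3856 = 0.8747

0.875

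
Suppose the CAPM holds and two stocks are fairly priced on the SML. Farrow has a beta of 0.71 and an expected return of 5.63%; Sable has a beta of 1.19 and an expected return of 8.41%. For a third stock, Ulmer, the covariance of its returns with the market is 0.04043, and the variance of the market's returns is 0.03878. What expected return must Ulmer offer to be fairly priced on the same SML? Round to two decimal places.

MRP = (8.41% − 5.63%) / (1.19 − 0.71) = 5.7917%
R_f = 5.63% − 0.71 × 5.7917% = 1.5179%
β_Ulmer = Cov / Var(R_m) = 0.04043 / 0.03878 = 1.0425
E(R_Ulmer) = R_f + β × MRP = 1.5179% + 1.0425 × 5.7917% = 7.56%

7.56%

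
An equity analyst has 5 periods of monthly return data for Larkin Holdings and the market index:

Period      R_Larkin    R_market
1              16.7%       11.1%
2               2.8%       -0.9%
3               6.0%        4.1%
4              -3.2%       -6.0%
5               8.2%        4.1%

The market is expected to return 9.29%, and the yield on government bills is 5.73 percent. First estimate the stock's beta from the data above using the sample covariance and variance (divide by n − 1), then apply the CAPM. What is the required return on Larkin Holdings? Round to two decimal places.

9.77%

Mean R_i = (16.7 + 2.8 + 6.0 − 3.2 + 8.2) / 5 = 6.1000%
Mean R_m = (11.1 − 0.9 + 4.1 − 6.0 + 4.1) / 5 = 2.4800%
Σ(R_i − R̄_i)(R_m − R̄_m) = 184.6300  ⇒  Cov = 184.6300 / 4 = 46.1575
Σ(R_m − R̄_m)² = 162.8880  ⇒  Var(R_m) = 162.8880 / 4 = 40.7220
β = Cov / Var(R_m) = 46.1575 / 40.7220 = 1.1335
MRP = 9.29% − 5.73% = 3.56%
E(R) = R_f + β × MRP = 5.73% + 1.1335 × 3.56% = 9.77%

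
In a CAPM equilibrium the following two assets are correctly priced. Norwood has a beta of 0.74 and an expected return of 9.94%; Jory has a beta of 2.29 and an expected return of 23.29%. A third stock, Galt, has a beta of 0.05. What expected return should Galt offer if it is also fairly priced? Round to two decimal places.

4.00%

MRP (SML slope) = (23.29% − 9.94%) / (2.29 − 0.74) = 13.35% / 1.55 = 8.6129%
R_f (intercept) = 9.94% − 0.74 × 8.6129% = 3.5665%
E(R_Galt) = R_f + β × MRP = 3.5665% + 0.05 × 8.6129% = 4.00%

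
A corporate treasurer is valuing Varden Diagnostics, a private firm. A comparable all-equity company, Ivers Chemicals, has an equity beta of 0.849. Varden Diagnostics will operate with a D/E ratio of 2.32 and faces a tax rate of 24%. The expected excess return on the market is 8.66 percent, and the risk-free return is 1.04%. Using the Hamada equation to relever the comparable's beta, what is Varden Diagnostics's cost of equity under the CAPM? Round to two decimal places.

21.36%

β_L = β_U × [1 + (1 − t)(D/E)] = 0.849 × [1 + (1 − 0.24) × 2.32]
    = 0.849 × [1 + 0.76 × 2.32] = 0.849 × 2.7632 = 2.3460
E(R) = R_f + β_L × MRP = 1.04% + 2.3460 × 8.66% = 21.36%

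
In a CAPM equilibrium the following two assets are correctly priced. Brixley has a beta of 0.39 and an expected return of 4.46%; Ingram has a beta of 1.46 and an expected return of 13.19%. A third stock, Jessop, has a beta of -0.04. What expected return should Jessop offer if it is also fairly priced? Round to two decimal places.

MRP (SML slope) = (13.19% − 4.46%) / (1.46 − 0.39) = 8.73% / 1.07 = 8.1589%
R_f (intercept) = 4.46% − 0.39 × 8.1589% = 1.2780%
E(R_Jessop) = R_f + β × MRP = 1.2780% + -0.04 × 8.1589% = 0.95%

0.95%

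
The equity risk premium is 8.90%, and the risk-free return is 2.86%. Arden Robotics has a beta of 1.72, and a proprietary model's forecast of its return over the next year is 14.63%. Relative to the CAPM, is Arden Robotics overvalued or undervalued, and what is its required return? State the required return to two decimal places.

Required return = R_f + β·MRP = 2.86% + 1.72 × 8.90% = 18.17%
Forecast 14.63% < required 18.17% → the stock plots below the SML → overvalued.

Overvalued; required return 18.17%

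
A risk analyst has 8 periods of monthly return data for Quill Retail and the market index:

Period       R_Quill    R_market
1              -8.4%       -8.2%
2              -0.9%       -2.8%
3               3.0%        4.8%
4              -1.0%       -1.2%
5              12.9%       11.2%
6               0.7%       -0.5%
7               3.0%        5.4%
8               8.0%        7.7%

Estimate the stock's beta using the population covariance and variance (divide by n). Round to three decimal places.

0.976

Mean R_i = (-8.4 − 0.9 + 3.0 − 1.0 + 12.9 + 0.7 + 3.0 + 8.0) / 8 = 2.1625%
Mean R_m = (-8.2 − 2.8 + 4.8 − 1.2 + 11.2 − 0.5 + 5.4 + 7.7) / 8 = 2.0500%
Σ(R_i − R̄_i)(R_m − R̄_m) = 273.4650  ⇒  Cov = 273.4650 / 8 = 34.1831
Σ(R_m − R̄_m)² = 280.0800  ⇒  Var(R_m) = 280.0800 / 8 = 35.0100
β = Cov / Var(R_m) = 34.1831 / 35.0100 = 0.9764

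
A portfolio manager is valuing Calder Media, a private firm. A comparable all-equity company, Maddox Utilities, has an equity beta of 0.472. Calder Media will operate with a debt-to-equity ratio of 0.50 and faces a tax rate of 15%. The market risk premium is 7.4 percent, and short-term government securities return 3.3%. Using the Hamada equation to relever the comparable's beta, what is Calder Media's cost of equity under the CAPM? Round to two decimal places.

β_L = β_U × [1 + (1 − t)(D/E)] = 0.472 × [1 + (1 − 0.15) × 0.50]
    = 0.472 × [1 + 0.85 × 0.50] = 0.472 × 1.4250 = 0.6726
E(R) = R_f + β_L × MRP = 3.3% + 0.6726 × 7.4% = 8.28%

8.28%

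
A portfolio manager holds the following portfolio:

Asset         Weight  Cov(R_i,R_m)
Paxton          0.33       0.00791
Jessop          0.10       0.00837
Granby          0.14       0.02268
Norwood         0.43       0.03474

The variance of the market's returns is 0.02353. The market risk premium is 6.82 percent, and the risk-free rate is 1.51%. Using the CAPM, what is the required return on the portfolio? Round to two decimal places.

7.76%

β_Paxton = 0.00791 / 0.02353 = 0.3362
β_Jessop = 0.00837 / 0.02353 = 0.3557
β_Granby = 0.02268 / 0.02353 = 0.9639
β_Norwood = 0.03474 / 0.02353 = 1.4764
β_P = Σ w_i β_i = 0.33×0.3362 + 0.10×0.3557 + 0.14×0.9639 + 0.43×1.4764 = 0.9163
E(R_P) = R_f + β_P × MRP = 1.51% + 0.9163 × 6.82% = 7.76%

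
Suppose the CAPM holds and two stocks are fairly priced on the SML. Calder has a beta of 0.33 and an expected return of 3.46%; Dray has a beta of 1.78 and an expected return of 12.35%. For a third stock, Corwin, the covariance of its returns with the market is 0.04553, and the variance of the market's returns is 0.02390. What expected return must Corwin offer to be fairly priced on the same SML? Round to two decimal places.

13.12%

MRP = (12.35% − 3.46%) / (1.78 − 0.33) = 6.1310%
R_f = 3.46% − 0.33 × 6.1310% = 1.4368%
β_Corwin = Cov / Var(R_m) = 0.04553 / 0.02390 = 1.9050
E(R_Corwin) = R_f + β × MRP = 1.4368% + 1.9050 × 6.1310% = 13.12%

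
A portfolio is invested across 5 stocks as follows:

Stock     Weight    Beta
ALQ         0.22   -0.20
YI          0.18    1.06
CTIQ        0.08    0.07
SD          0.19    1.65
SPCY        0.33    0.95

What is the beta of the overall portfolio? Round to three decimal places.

0.779

β_P = Σ w_i β_i = 0.22×-0.20 + 0.18×1.06 + 0.08×0.07 + 0.19×1.65 + 0.33×0.95 = 0.7794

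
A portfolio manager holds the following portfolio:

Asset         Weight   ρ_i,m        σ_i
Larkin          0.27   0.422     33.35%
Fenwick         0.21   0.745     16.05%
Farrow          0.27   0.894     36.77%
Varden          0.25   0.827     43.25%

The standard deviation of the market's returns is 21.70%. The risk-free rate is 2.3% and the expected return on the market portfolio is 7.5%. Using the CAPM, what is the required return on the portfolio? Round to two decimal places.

8.08%

β_Larkin = 0.422 × 33.35% / 21.70% = 0.6486
β_Fenwick = 0.745 × 16.05% / 21.70% = 0.5510
β_Farrow = 0.894 × 36.77% / 21.70% = 1.5149
β_Varden = 0.827 × 43.25% / 21.70% = 1.6483
β_P = Σ w_i β_i = 0.27×0.6486 + 0.21×0.5510 + 0.27×1.5149 + 0.25×1.6483 = 1.1119
MRP = 7.5% − 2.3% = 5.20%
E(R_P) = R_f + β_P × MRP = 2.3% + 1.1119 × 5.2% = 8.08%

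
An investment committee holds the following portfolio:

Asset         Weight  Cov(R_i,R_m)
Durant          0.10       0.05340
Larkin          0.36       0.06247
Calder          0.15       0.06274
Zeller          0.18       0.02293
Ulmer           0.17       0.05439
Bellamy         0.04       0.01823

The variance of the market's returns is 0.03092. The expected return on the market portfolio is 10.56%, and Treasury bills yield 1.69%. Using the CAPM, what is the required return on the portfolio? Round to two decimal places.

β_Durant = 0.05340 / 0.03092 = 1.7270
β_Larkin = 0.06247 / 0.03092 = 2.0204
β_Calder = 0.06274 / 0.03092 = 2.0291
β_Zeller = 0.02293 / 0.03092 = 0.7416
β_Ulmer = 0.05439 / 0.03092 = 1.7591
β_Bellamy = 0.01823 / 0.03092 = 0.5896
β_P = Σ w_i β_i = 0.10×1.7270 + 0.36×2.0204 + 0.15×2.0291 + 0.18×0.7416 + 0.17×1.7591 + 0.04×0.5896 = 1.6605
MRP = 10.56% − 1.69% = 8.87%
E(R_P) = R_f + β_P × MRP = 1.69% + 1.6605 × 8.87% = 16.42%

16.42%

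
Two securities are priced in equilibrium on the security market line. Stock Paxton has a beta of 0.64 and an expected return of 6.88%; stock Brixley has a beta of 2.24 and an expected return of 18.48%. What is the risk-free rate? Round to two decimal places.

Both satisfy E(R) = R_f + β·MRP, so the slope of the SML is
MRP = (18.48% − 6.88%) / (2.24 − 0.64) = 11.60% / 1.60 = 7.2500%
R_f = E(R_Paxton) − β_Paxton·MRP = 6.88% − 0.64 × 7.2500% = 2.2400%

2.24%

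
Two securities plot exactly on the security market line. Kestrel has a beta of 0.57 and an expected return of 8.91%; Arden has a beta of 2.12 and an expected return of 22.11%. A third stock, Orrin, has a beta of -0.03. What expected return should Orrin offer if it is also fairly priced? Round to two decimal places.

MRP (SML slope) = (22.11% − 8.91%) / (2.12 − 0.57) = 13.20% / 1.55 = 8.5161%
R_f (intercept) = 8.91% − 0.57 × 8.5161% = 4.0558%
E(R_Orrin) = R_f + β × MRP = 4.0558% + -0.03 × 8.5161% = 3.80%

3.80%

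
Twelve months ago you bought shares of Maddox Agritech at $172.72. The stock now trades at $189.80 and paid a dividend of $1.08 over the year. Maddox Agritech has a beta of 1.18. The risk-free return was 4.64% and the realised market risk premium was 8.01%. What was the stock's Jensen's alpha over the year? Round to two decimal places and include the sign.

-3.58%

Realised HPR = (P1 + D1 − P0) / P0 = (189.80 + 1.08 − 172.72) / 172.72 = 18.16 / 172.72 = 10.5141%
CAPM required = R_f + β·MRP = 4.64% + 1.18 × 8.01% = 14.0918%
α = realised − required = 10.5141% − 14.0918% = -3.58%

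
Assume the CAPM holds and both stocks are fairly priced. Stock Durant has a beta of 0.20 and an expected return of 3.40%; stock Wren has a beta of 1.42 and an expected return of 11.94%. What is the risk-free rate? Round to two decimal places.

Both satisfy E(R) = R_f + β·MRP, so the slope of the SML is
MRP = (11.94% − 3.40%) / (1.42 − 0.20) = 8.54% / 1.22 = 7.0000%
R_f = E(R_Durant) − β_Durant·MRP = 3.40% − 0.20 × 7.0000% = 2.0000%

2.00%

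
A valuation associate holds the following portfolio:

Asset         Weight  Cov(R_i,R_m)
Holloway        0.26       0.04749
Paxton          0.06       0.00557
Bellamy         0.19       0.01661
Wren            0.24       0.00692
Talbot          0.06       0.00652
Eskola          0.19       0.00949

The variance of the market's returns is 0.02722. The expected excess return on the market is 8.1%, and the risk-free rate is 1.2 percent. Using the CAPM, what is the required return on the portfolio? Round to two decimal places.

7.06%

β_Holloway = 0.04749 / 0.02722 = 1.7447
β_Paxton = 0.00557 / 0.02722 = 0.2046
β_Bellamy = 0.01661 / 0.02722 = 0.6102
β_Wren = 0.00692 / 0.02722 = 0.2542
β_Talbot = 0.00652 / 0.02722 = 0.2395
β_Eskola = 0.00949 / 0.02722 = 0.3486
β_P = Σ w_i β_i = 0.26×1.7447 + 0.06×0.2046 + 0.19×0.6102 + 0.24×0.2542 + 0.06×0.2395 + 0.19×0.3486 = 0.7234
E(R_P) = R_f + β_P × MRP = 1.2% + 0.7234 × 8.1% = 7.06%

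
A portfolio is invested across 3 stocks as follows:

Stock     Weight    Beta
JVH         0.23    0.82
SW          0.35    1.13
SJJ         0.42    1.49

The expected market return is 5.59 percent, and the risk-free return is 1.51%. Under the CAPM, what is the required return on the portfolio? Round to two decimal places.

β_P = Σ w_i β_i = 0.23×0.82 + 0.35×1.13 + 0.42×1.49 = 1.2099
MRP = 5.59% − 1.51% = 4.08%
E(R_P) = R_f + β_P × MRP = 1.51% + 1.2099 × 4.08% = 6.45%

6.45%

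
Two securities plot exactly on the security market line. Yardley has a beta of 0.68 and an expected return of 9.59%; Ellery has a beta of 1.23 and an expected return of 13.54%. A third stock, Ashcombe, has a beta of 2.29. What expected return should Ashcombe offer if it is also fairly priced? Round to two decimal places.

MRP (SML slope) = (13.54% − 9.59%) / (1.23 − 0.68) = 3.95% / 0.55 = 7.1818%
R_f (intercept) = 9.59% − 0.68 × 7.1818% = 4.7064%
E(R_Ashcombe) = R_f + β × MRP = 4.7064% + 2.29 × 7.1818% = 21.15%

21.15%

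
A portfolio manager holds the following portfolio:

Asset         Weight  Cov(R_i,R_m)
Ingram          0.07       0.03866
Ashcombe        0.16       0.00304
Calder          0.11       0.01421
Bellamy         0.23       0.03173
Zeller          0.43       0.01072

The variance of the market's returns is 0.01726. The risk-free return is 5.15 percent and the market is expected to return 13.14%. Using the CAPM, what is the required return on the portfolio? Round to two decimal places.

β_Ingram = 0.03866 / 0.01726 = 2.2399
β_Ashcombe = 0.00304 / 0.01726 = 0.1761
β_Calder = 0.01421 / 0.01726 = 0.8233
β_Bellamy = 0.03173 / 0.01726 = 1.8384
β_Zeller = 0.01072 / 0.01726 = 0.6211
β_P = Σ w_i β_i = 0.07×2.2399 + 0.16×0.1761 + 0.11×0.8233 + 0.23×1.8384 + 0.43×0.6211 = 0.9654
MRP = 13.14% − 5.15% = 7.99%
E(R_P) = R_f + β_P × MRP = 5.15% + 0.9654 × 7.99% = 12.86%

12.86%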